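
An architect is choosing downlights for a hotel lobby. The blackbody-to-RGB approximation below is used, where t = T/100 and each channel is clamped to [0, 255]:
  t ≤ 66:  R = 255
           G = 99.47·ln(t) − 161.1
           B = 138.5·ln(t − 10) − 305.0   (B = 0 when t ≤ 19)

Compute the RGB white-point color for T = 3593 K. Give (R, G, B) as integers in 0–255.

(255, 195, 146)

t = 3593/100 = 35.93; the t ≤ 66 branch applies.
R = 255 by definition for t ≤ 66.
G = 99.47·ln 35.93 − 161.1 = 99.47·3.5816 − 161.1 = 195.159.
B = 138.5·ln(35.93 − 10) − 305.0 = 138.5·ln 25.93 − 305.0 = 138.5·3.2554 − 305.0 = 145.873.
Rounded: (255, 195, 146).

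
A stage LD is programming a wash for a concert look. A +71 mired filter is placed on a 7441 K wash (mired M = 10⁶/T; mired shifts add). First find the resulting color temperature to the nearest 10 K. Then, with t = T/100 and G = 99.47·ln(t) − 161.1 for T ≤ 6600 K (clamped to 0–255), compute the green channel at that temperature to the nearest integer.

M_in = 10⁶/7441 = 134.39; M_out = 134.39 + (+71) = 205.39.
T_out = 10⁶/205.39 = 4868.8 K → 4870 K; t = 48.7.
G = 99.47·ln 48.7 − 161.1 = 99.47·3.8857 − 161.1 = 225.408.
Rounded: 225.

225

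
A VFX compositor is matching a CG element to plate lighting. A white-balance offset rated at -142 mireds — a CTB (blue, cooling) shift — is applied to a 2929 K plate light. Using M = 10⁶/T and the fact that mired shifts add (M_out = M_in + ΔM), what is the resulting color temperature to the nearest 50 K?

M_in = 10⁶/2929 = 341.41 mireds.
M_out = 341.41 + (-142) = 199.41 mireds.
T_out = 10⁶/199.41 = 5014.7 K → 5000 K.

5000 K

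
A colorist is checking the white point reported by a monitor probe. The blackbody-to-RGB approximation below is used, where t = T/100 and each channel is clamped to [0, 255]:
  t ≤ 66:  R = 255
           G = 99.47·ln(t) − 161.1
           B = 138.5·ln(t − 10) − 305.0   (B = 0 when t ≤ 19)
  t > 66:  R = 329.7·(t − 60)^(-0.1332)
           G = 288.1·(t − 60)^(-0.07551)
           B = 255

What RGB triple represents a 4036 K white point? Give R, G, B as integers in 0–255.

R=255, G=207, B=168

t = 4036/100 = 40.36; the t ≤ 66 branch applies.
R = 255 by definition for t ≤ 66.
G = 99.47·ln 40.36 − 161.1 = 99.47·3.6978 − 161.1 = 206.724.
B = 138.5·ln(40.36 − 10) − 305.0 = 138.5·ln 30.36 − 305.0 = 138.5·3.4131 − 305.0 = 167.718.
Rounded: (255, 207, 168).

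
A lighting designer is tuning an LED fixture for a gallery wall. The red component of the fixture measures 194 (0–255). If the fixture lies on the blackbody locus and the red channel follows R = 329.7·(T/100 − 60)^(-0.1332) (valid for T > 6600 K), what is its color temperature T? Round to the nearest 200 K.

(t − 60)^(-0.1332) = 194/329.7 = 0.58841.
t − 60 = 0.58841^(1/-0.1332) = 0.58841^(-7.508) = 53.593, so t = 113.593.
T = 100·t = 11359 K → 11400 K to the nearest 200 K.

11400 K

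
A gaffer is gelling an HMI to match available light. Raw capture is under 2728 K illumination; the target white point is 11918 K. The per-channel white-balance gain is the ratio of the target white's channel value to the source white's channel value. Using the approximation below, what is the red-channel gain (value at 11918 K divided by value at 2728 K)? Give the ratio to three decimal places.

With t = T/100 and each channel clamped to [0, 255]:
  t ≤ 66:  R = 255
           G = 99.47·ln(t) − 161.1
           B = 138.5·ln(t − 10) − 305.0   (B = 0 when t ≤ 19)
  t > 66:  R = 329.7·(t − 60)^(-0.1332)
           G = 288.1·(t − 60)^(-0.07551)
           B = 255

0.751

At 2728 K (t = 27.28):
  R = 255 by definition for t ≤ 66.
At 11918 K (t = 119.18):
  R = 329.7·(119.18 − 60)^(-0.1332) = 329.7·59.18^(-0.1332) = 329.7·0.58069 = 191.454.
Gain = 191.454 / 255.000 = 0.7508 → 0.751.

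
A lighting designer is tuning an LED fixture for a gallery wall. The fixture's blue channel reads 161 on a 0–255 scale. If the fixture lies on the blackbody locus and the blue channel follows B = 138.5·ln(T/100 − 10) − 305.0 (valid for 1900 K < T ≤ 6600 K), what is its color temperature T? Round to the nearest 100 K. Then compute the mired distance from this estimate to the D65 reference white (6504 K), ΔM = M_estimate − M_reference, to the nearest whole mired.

+103 mireds

ln(t − 10) = (161 + 305.0) / 138.5 = 3.3646.
t − 10 = e^3.3646 = 28.923, so t = 38.923.
T = 100·t = 3892 K → 3900 K to the nearest 100 K.
M_estimate = 10⁶/3900 = 256.41; M_reference = 10⁶/6504 = 153.75.
ΔM = 256.41 − 153.75 = 102.66 → +103 mireds.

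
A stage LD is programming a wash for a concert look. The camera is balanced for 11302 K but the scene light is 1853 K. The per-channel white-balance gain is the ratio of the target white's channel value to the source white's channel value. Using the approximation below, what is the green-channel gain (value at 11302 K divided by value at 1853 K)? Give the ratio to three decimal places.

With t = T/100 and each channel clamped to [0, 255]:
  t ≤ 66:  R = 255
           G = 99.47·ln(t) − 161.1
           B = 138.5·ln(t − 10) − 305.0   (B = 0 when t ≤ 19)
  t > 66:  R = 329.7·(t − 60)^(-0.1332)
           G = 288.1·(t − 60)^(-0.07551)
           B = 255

1.651

At 1853 K (t = 18.53):
  G = 99.47·ln 18.53 − 161.1 = 99.47·2.9194 − 161.1 = 129.292.
At 11302 K (t = 113.02):
  G = 288.1·(113.02 − 60)^(-0.07551) = 288.1·53.02^(-0.07551) = 288.1·0.74095 = 213.467.
Gain = 213.467 / 129.292 = 1.6510 → 1.651.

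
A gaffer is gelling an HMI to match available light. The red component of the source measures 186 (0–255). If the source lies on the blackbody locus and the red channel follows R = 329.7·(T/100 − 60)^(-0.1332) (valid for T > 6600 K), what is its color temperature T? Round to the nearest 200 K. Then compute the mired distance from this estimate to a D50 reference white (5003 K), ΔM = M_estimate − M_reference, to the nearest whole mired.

(t − 60)^(-0.1332) = 186/329.7 = 0.56415.
t − 60 = 0.56415^(1/-0.1332) = 0.56415^(-7.508) = 73.521, so t = 133.521.
T = 100·t = 13352 K → 13400 K to the nearest 200 K.
M_estimate = 10⁶/13400 = 74.63; M_reference = 10⁶/5003 = 199.88.
ΔM = 74.63 − 199.88 = -125.25 → -125 mireds.

-125 mireds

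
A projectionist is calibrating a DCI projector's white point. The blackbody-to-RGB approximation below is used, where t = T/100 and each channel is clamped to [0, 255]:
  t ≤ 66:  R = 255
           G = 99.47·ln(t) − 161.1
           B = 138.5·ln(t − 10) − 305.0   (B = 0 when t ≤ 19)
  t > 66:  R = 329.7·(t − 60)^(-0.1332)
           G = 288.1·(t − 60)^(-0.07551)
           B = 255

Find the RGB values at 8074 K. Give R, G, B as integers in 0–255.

t = 8074/100 = 80.74; the t > 66 branch applies.
R = 329.7·(80.74 − 60)^(-0.1332) = 329.7·20.74^(-0.1332) = 329.7·0.66773 = 220.151.
G = 288.1·(80.74 − 60)^(-0.07551) = 288.1·20.74^(-0.07551) = 288.1·0.79537 = 229.145.
B = 255 by definition for t > 66.
Rounded: (220, 229, 255).

R=220, G=229, B=255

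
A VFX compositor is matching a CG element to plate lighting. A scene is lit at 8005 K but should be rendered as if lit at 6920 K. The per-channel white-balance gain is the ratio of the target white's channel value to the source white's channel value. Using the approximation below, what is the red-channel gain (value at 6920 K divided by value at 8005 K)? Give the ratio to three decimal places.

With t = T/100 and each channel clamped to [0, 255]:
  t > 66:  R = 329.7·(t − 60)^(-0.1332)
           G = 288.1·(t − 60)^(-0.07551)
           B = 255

1.109

At 8005 K (t = 80.05):
  R = 329.7·(80.05 − 60)^(-0.1332) = 329.7·20.05^(-0.1332) = 329.7·0.67075 = 221.145.
At 6920 K (t = 69.2):
  R = 329.7·(69.2 − 60)^(-0.1332) = 329.7·9.2^(-0.1332) = 329.7·0.74409 = 245.325.
Gain = 245.325 / 221.145 = 1.1093 → 1.109.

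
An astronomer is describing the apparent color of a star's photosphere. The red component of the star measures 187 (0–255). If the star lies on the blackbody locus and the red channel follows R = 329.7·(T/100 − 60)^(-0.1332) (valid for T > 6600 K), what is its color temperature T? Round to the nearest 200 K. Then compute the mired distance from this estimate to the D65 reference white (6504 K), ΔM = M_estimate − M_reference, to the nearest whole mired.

(t − 60)^(-0.1332) = 187/329.7 = 0.56718.
t − 60 = 0.56718^(1/-0.1332) = 0.56718^(-7.508) = 70.620, so t = 130.620.
T = 100·t = 13062 K → 13000 K to the nearest 200 K.
M_estimate = 10⁶/13000 = 76.92; M_reference = 10⁶/6504 = 153.75.
ΔM = 76.92 − 153.75 = -76.83 → -77 mireds.

-77 mireds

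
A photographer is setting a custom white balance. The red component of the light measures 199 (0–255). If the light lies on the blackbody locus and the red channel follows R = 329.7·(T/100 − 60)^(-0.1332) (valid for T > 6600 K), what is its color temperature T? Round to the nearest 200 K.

(t − 60)^(-0.1332) = 199/329.7 = 0.60358.
t − 60 = 0.60358^(1/-0.1332) = 0.60358^(-7.508) = 44.273, so t = 104.273.
T = 100·t = 10427 K → 10400 K to the nearest 200 K.

10400 K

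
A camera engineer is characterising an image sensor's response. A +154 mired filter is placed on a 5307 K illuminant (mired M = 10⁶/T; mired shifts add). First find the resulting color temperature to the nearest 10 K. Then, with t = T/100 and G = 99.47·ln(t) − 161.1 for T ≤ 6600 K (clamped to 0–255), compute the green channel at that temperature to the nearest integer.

M_in = 10⁶/5307 = 188.43; M_out = 188.43 + (+154) = 342.43.
T_out = 10⁶/342.43 = 2920.3 K → 2920 K; t = 29.2.
G = 99.47·ln 29.2 − 161.1 = 99.47·3.3742 − 161.1 = 174.529.
Rounded: 175.

175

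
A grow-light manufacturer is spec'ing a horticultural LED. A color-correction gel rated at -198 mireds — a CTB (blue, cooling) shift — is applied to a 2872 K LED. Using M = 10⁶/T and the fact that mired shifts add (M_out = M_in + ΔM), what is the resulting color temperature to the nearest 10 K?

6660 K

M_in = 10⁶/2872 = 348.19 mireds.
M_out = 348.19 + (-198) = 150.19 mireds.
T_out = 10⁶/150.19 = 6658.3 K → 6660 K.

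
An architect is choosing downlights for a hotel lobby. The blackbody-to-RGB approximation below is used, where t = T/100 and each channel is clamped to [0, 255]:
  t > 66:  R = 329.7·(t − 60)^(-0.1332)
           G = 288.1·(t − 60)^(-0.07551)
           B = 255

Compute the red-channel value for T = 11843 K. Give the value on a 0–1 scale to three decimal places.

t = 11843/100 = 118.43; the t > 66 branch applies.
R = 329.7·(118.43 − 60)^(-0.1332) = 329.7·58.43^(-0.1332) = 329.7·0.58168 = 191.780.
On a 0–1 scale: 191.780/255 = 0.7521 → 0.752.

0.752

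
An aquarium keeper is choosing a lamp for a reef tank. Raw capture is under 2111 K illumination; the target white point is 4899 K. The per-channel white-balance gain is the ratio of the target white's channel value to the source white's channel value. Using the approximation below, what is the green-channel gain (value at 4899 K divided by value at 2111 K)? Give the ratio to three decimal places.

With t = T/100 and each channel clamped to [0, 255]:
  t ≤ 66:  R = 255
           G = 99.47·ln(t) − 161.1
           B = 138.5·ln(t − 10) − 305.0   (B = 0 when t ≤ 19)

At 2111 K (t = 21.11):
  G = 99.47·ln 21.11 − 161.1 = 99.47·3.0497 − 161.1 = 142.258.
At 4899 K (t = 48.99):
  G = 99.47·ln 48.99 − 161.1 = 99.47·3.8916 − 161.1 = 225.999.
Gain = 225.999 / 142.258 = 1.5887 → 1.589.

1.589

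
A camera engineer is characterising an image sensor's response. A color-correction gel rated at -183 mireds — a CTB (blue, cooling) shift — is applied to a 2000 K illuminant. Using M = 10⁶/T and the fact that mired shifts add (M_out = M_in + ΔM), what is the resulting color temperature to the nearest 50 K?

M_in = 10⁶/2000 = 500.00 mireds.
M_out = 500.00 + (-183) = 317.00 mireds.
T_out = 10⁶/317.00 = 3154.6 K → 3150 K.

3150 K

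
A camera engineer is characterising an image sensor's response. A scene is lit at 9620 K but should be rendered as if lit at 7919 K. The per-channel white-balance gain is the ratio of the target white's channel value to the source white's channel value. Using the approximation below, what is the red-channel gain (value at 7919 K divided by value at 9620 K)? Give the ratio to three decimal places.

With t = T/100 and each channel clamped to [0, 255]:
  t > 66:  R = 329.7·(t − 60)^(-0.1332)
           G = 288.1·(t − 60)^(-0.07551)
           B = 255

At 9620 K (t = 96.2):
  R = 329.7·(96.2 − 60)^(-0.1332) = 329.7·36.2^(-0.1332) = 329.7·0.61998 = 204.409.
At 7919 K (t = 79.19):
  R = 329.7·(79.19 − 60)^(-0.1332) = 329.7·19.19^(-0.1332) = 329.7·0.67467 = 222.440.
Gain = 222.440 / 204.409 = 1.0882 → 1.088.

1.088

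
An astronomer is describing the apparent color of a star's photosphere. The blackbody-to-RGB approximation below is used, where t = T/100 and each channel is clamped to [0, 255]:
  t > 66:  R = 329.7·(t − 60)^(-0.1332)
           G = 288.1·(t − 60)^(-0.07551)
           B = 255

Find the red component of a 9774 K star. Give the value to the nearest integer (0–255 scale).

203

t = 9774/100 = 97.74; the t > 66 branch applies.
R = 329.7·(97.74 − 60)^(-0.1332) = 329.7·37.74^(-0.1332) = 329.7·0.61655 = 203.277.
Rounded: 203.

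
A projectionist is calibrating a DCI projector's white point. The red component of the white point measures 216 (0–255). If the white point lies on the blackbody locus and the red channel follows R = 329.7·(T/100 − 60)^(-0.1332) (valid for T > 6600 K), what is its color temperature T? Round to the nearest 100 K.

(t − 60)^(-0.1332) = 216/329.7 = 0.65514.
t − 60 = 0.65514^(1/-0.1332) = 0.65514^(-7.508) = 23.926, so t = 83.926.
T = 100·t = 8393 K → 8400 K to the nearest 100 K.

8400 K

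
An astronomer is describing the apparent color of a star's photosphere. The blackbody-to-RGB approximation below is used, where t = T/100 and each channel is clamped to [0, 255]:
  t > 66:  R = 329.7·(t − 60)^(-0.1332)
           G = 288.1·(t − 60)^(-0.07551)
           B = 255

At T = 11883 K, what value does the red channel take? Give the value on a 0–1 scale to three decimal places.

t = 11883/100 = 118.83; the t > 66 branch applies.
R = 329.7·(118.83 − 60)^(-0.1332) = 329.7·58.83^(-0.1332) = 329.7·0.58115 = 191.606.
On a 0–1 scale: 191.606/255 = 0.7514 → 0.751.

0.751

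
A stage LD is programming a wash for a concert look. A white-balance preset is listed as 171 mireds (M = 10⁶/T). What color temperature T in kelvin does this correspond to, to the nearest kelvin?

T = 10⁶ / 171 = 5847.95 K → 5848 K.

5848 K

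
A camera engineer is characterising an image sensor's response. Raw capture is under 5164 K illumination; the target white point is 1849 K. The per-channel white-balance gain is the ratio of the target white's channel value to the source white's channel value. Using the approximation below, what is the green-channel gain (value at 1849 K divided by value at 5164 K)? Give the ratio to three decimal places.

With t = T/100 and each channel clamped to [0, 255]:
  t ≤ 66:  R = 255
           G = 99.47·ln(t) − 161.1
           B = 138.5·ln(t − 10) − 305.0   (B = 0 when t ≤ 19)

0.558

At 5164 K (t = 51.64):
  G = 99.47·ln 51.64 − 161.1 = 99.47·3.9443 − 161.1 = 231.239.
At 1849 K (t = 18.49):
  G = 99.47·ln 18.49 − 161.1 = 99.47·2.9172 − 161.1 = 129.077.
Gain = 129.077 / 231.239 = 0.5582 → 0.558.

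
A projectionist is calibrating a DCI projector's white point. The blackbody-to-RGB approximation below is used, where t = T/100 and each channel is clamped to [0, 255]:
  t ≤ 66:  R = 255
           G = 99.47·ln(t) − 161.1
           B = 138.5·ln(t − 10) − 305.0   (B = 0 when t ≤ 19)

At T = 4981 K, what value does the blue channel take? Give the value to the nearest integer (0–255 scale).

205

t = 4981/100 = 49.81; the t ≤ 66 branch applies.
B = 138.5·ln(49.81 − 10) − 305.0 = 138.5·ln 39.81 − 305.0 = 138.5·3.6841 − 305.0 = 205.250.
Rounded: 205.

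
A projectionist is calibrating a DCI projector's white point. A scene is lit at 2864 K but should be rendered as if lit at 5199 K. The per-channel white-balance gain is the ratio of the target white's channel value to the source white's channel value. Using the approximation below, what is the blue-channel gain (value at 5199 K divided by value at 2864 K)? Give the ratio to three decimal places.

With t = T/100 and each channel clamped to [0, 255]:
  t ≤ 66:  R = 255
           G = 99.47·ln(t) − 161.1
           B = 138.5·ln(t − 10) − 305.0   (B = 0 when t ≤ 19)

2.123

At 2864 K (t = 28.64):
  B = 138.5·ln(28.64 − 10) − 305.0 = 138.5·ln 18.64 − 305.0 = 138.5·2.9253 − 305.0 = 100.155.
At 5199 K (t = 51.99):
  B = 138.5·ln(51.99 − 10) − 305.0 = 138.5·ln 41.99 − 305.0 = 138.5·3.7374 − 305.0 = 212.634.
Gain = 212.634 / 100.155 = 2.1230 → 2.123.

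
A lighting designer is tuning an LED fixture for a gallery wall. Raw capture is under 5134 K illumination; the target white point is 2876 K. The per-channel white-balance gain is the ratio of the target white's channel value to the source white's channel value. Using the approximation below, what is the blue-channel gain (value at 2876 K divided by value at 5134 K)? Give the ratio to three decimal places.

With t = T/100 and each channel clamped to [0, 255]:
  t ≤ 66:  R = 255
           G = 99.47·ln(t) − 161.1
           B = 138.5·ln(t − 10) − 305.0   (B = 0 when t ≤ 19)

At 5134 K (t = 51.34):
  B = 138.5·ln(51.34 − 10) − 305.0 = 138.5·ln 41.34 − 305.0 = 138.5·3.7218 − 305.0 = 210.474.
At 2876 K (t = 28.76):
  B = 138.5·ln(28.76 − 10) − 305.0 = 138.5·ln 18.76 − 305.0 = 138.5·2.9317 − 305.0 = 101.044.
Gain = 101.044 / 210.474 = 0.4801 → 0.480.

0.480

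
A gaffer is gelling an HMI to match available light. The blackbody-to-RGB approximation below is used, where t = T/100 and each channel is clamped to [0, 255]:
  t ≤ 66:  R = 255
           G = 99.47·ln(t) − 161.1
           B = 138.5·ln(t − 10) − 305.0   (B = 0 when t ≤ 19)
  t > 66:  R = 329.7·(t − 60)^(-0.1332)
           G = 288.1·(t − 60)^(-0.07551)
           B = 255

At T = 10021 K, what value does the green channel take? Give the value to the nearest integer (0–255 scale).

218

t = 10021/100 = 100.21; the t > 66 branch applies.
G = 288.1·(100.21 − 60)^(-0.07551) = 288.1·40.21^(-0.07551) = 288.1·0.75658 = 217.972.
Rounded: 218.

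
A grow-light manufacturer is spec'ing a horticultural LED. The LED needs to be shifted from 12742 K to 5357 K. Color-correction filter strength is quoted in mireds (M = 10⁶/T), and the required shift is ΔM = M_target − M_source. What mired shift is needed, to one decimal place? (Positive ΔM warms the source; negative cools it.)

+108.2 mireds

M_source = 10⁶/12742 = 78.481; M_target = 10⁶/5357 = 186.672.
ΔM = 186.672 − 78.481 = 108.191 → +108.2 mireds, a warming shift.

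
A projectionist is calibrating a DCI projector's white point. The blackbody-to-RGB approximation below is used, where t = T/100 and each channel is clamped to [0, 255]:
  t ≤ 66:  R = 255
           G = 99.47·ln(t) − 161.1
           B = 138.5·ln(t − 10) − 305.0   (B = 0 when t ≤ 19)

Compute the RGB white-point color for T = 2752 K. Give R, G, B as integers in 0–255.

t = 2752/100 = 27.52; the t ≤ 66 branch applies.
R = 255 by definition for t ≤ 66.
G = 99.47·ln 27.52 − 161.1 = 99.47·3.3149 − 161.1 = 168.634.
B = 138.5·ln(27.52 − 10) − 305.0 = 138.5·ln 17.52 − 305.0 = 138.5·2.8633 − 305.0 = 91.573.
Rounded: (255, 169, 92).

R=255, G=169, B=92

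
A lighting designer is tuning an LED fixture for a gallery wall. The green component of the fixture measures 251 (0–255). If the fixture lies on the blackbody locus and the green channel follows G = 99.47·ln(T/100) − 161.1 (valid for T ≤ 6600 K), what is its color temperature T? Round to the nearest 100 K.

ln t = (251 + 161.1) / 99.47 = 4.1430.
t = e^4.1430 = 62.989.
T = 100·t = 6299 K → 6300 K to the nearest 100 K.

6300 K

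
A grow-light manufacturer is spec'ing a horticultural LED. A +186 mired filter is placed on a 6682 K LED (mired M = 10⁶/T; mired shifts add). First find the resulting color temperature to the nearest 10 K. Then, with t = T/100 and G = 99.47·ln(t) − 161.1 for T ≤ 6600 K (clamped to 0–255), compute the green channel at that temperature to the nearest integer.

M_in = 10⁶/6682 = 149.66; M_out = 149.66 + (+186) = 335.66.
T_out = 10⁶/335.66 = 2979.2 K → 2980 K; t = 29.8.
G = 99.47·ln 29.8 − 161.1 = 99.47·3.3945 − 161.1 = 176.552.
Rounded: 177.

177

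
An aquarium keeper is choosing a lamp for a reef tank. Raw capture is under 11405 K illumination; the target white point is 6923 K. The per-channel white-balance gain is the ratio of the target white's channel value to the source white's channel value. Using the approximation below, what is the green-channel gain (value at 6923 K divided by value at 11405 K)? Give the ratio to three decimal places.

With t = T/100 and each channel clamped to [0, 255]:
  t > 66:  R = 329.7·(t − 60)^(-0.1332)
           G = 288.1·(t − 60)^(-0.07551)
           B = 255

1.143

At 11405 K (t = 114.05):
  G = 288.1·(114.05 − 60)^(-0.07551) = 288.1·54.05^(-0.07551) = 288.1·0.73987 = 213.157.
At 6923 K (t = 69.23):
  G = 288.1·(69.23 − 60)^(-0.07551) = 288.1·9.23^(-0.07551) = 288.1·0.84551 = 243.591.
Gain = 243.591 / 213.157 = 1.1428 → 1.143.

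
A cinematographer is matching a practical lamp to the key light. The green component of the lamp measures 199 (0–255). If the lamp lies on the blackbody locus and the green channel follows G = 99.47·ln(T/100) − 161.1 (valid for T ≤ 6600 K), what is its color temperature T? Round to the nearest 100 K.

ln t = (199 + 161.1) / 99.47 = 3.6202.
t = e^3.6202 = 37.345.
T = 100·t = 3734 K → 3700 K to the nearest 100 K.

3700 K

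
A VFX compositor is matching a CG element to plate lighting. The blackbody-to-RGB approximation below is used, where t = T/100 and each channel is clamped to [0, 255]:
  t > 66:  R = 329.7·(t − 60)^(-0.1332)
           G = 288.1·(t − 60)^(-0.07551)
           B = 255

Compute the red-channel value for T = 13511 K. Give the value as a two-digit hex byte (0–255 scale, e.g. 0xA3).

t = 13511/100 = 135.11; the t > 66 branch applies.
R = 329.7·(135.11 − 60)^(-0.1332) = 329.7·75.11^(-0.1332) = 329.7·0.56254 = 185.471.
Rounded: 185; in hex, 0xB9.

0xB9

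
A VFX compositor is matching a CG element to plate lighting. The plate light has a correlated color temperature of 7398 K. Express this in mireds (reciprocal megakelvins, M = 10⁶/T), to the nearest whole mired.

135 mireds

M = 10⁶ / 7398 = 135.172 → 135 mireds.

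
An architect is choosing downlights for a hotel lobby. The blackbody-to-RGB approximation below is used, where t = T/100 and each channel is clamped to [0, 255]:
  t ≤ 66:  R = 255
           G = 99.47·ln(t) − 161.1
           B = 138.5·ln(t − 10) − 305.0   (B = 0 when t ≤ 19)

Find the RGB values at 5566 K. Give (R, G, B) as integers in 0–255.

t = 5566/100 = 55.66; the t ≤ 66 branch applies.
R = 255 by definition for t ≤ 66.
G = 99.47·ln 55.66 − 161.1 = 99.47·4.0193 − 161.1 = 238.696.
B = 138.5·ln(55.66 − 10) − 305.0 = 138.5·ln 45.66 − 305.0 = 138.5·3.8212 − 305.0 = 224.239.
Rounded: (255, 239, 224).

(255, 239, 224)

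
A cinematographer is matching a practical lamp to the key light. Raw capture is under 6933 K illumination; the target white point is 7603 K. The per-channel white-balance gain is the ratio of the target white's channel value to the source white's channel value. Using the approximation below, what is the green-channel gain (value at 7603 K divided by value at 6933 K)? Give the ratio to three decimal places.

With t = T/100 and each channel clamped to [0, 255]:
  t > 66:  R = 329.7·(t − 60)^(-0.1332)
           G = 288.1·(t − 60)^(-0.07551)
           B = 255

At 6933 K (t = 69.33):
  G = 288.1·(69.33 − 60)^(-0.07551) = 288.1·9.33^(-0.07551) = 288.1·0.84482 = 243.393.
At 7603 K (t = 76.03):
  G = 288.1·(76.03 − 60)^(-0.07551) = 288.1·16.03^(-0.07551) = 288.1·0.81099 = 233.646.
Gain = 233.646 / 243.393 = 0.9600 → 0.960.

0.960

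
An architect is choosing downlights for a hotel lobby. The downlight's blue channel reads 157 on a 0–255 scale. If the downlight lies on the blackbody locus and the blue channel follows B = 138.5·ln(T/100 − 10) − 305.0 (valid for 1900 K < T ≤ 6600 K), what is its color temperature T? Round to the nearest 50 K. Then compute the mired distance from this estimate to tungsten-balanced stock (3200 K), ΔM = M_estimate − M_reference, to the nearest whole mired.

-49 mireds

ln(t − 10) = (157 + 305.0) / 138.5 = 3.3357.
t − 10 = e^3.3357 = 28.099, so t = 38.099.
T = 100·t = 3810 K → 3800 K to the nearest 50 K.
M_estimate = 10⁶/3800 = 263.16; M_reference = 10⁶/3200 = 312.50.
ΔM = 263.16 − 312.50 = -49.34 → -49 mireds.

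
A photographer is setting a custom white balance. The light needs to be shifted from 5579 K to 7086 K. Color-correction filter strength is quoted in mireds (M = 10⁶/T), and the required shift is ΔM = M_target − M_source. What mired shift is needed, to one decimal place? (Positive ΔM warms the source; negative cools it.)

M_source = 10⁶/5579 = 179.244; M_target = 10⁶/7086 = 141.123.
ΔM = 141.123 − 179.244 = -38.120 → -38.1 mireds, a cooling shift.

-38.1 mireds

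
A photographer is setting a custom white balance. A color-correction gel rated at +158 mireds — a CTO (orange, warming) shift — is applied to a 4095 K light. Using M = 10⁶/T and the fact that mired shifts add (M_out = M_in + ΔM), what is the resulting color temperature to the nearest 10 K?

M_in = 10⁶/4095 = 244.20 mireds.
M_out = 244.20 + (+158) = 402.20 mireds.
T_out = 10⁶/402.20 = 2486.3 K → 2490 K.

2490 K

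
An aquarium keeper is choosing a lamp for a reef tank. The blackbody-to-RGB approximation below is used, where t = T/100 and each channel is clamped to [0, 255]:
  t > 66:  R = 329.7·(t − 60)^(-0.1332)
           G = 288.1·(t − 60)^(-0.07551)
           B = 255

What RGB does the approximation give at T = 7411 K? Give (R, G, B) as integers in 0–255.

t = 7411/100 = 74.11; the t > 66 branch applies.
R = 329.7·(74.11 − 60)^(-0.1332) = 329.7·14.11^(-0.1332) = 329.7·0.70288 = 231.741.
G = 288.1·(74.11 − 60)^(-0.07551) = 288.1·14.11^(-0.07551) = 288.1·0.81884 = 235.908.
B = 255 by definition for t > 66.
Rounded: (232, 236, 255).

(232, 236, 255)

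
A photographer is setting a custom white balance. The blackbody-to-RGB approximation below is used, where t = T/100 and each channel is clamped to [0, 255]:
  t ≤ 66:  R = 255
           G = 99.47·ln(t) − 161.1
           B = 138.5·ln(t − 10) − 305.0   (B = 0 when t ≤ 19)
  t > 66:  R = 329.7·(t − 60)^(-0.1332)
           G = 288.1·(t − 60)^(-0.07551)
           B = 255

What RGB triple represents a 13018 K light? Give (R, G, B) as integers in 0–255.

(187, 209, 255)

t = 13018/100 = 130.18; the t > 66 branch applies.
R = 329.7·(130.18 − 60)^(-0.1332) = 329.7·70.18^(-0.1332) = 329.7·0.56765 = 187.156.
G = 288.1·(130.18 − 60)^(-0.07551) = 288.1·70.18^(-0.07551) = 288.1·0.72542 = 208.995.
B = 255 by definition for t > 66.
Rounded: (187, 209, 255).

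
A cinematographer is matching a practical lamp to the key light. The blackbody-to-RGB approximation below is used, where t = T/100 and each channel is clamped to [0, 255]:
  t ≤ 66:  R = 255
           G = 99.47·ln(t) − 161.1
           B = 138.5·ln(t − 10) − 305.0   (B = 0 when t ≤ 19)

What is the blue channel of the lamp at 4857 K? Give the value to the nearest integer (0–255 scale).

t = 4857/100 = 48.57; the t ≤ 66 branch applies.
B = 138.5·ln(48.57 − 10) − 305.0 = 138.5·ln 38.57 − 305.0 = 138.5·3.6525 − 305.0 = 200.868.
Rounded: 201.

201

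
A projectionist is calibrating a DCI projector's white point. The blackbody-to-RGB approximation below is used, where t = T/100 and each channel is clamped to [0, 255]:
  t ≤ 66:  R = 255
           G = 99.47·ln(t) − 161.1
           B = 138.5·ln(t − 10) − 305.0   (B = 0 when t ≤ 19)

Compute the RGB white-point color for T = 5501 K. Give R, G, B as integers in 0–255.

R=255, G=238, B=222

t = 5501/100 = 55.01; the t ≤ 66 branch applies.
R = 255 by definition for t ≤ 66.
G = 99.47·ln 55.01 − 161.1 = 99.47·4.0075 − 161.1 = 237.528.
B = 138.5·ln(55.01 − 10) − 305.0 = 138.5·ln 45.01 − 305.0 = 138.5·3.8069 − 305.0 = 222.254.
Rounded: (255, 238, 222).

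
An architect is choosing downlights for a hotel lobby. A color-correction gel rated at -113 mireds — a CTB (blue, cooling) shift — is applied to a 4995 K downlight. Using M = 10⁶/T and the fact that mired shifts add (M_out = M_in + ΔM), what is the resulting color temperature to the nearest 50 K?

M_in = 10⁶/4995 = 200.20 mireds.
M_out = 200.20 + (-113) = 87.20 mireds.
T_out = 10⁶/87.20 = 11467.9 K → 11450 K.

11450 K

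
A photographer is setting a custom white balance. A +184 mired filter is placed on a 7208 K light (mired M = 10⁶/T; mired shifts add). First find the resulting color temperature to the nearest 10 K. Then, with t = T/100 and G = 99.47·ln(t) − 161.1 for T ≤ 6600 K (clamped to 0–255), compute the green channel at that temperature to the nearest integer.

180

M_in = 10⁶/7208 = 138.73; M_out = 138.73 + (+184) = 322.73.
T_out = 10⁶/322.73 = 3098.5 K → 3100 K; t = 31.
G = 99.47·ln 31 − 161.1 = 99.47·3.4340 − 161.1 = 180.479.
Rounded: 180.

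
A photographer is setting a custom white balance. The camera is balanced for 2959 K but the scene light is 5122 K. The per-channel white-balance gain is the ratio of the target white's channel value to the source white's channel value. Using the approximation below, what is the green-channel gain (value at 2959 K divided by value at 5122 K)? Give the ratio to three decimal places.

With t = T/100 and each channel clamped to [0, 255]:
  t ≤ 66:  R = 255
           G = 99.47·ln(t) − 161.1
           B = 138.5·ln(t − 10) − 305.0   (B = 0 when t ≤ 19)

At 5122 K (t = 51.22):
  G = 99.47·ln 51.22 − 161.1 = 99.47·3.9361 − 161.1 = 230.427.
At 2959 K (t = 29.59):
  G = 99.47·ln 29.59 − 161.1 = 99.47·3.3874 − 161.1 = 175.848.
Gain = 175.848 / 230.427 = 0.7631 → 0.763.

0.763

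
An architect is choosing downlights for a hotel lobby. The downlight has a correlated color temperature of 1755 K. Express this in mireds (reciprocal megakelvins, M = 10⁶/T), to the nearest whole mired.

M = 10⁶ / 1755 = 569.801 → 570 mireds.

570 mireds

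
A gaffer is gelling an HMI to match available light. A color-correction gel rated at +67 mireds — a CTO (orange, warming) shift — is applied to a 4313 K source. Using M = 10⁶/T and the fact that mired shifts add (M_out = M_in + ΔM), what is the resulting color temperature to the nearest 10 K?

3350 K

M_in = 10⁶/4313 = 231.86 mireds.
M_out = 231.86 + (+67) = 298.86 mireds.
T_out = 10⁶/298.86 = 3346.1 K → 3350 K.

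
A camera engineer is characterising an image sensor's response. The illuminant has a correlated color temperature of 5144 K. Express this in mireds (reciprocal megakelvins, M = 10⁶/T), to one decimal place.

194.4 mireds

M = 10⁶ / 5144 = 194.401 → 194.4 mireds.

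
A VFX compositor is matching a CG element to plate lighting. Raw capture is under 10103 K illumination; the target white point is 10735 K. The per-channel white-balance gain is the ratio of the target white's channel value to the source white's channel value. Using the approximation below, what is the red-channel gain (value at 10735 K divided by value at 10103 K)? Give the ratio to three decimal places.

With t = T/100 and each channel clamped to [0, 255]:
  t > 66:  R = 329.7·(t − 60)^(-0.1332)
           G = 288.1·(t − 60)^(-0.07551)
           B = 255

At 10103 K (t = 101.03):
  R = 329.7·(101.03 − 60)^(-0.1332) = 329.7·41.03^(-0.1332) = 329.7·0.60973 = 201.027.
At 10735 K (t = 107.35):
  R = 329.7·(107.35 − 60)^(-0.1332) = 329.7·47.35^(-0.1332) = 329.7·0.59820 = 197.227.
Gain = 197.227 / 201.027 = 0.9811 → 0.981.

0.981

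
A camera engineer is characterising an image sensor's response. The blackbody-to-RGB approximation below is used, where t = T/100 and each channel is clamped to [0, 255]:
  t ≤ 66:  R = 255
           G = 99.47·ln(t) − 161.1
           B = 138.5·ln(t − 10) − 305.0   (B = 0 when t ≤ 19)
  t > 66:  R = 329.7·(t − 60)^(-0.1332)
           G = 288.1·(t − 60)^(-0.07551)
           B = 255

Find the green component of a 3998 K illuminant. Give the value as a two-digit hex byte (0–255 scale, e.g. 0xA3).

0xCE

t = 3998/100 = 39.98; the t ≤ 66 branch applies.
G = 99.47·ln 39.98 − 161.1 = 99.47·3.6884 − 161.1 = 205.783.
Rounded: 206; in hex, 0xCE.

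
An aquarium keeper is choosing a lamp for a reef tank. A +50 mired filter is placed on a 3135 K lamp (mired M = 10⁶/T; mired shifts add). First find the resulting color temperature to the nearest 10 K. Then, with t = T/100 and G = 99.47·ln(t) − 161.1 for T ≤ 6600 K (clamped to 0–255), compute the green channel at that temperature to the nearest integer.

167

M_in = 10⁶/3135 = 318.98; M_out = 318.98 + (+50) = 368.98.
T_out = 10⁶/368.98 = 2710.2 K → 2710 K; t = 27.1.
G = 99.47·ln 27.1 − 161.1 = 99.47·3.2995 − 161.1 = 167.105.
Rounded: 167.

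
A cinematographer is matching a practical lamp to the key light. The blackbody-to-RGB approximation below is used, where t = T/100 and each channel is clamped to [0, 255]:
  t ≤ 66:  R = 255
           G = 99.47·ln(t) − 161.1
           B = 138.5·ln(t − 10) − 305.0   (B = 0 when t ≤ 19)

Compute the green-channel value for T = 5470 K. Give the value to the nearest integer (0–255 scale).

t = 5470/100 = 54.7; the t ≤ 66 branch applies.
G = 99.47·ln 54.7 − 161.1 = 99.47·4.0019 − 161.1 = 236.965.
Rounded: 237.

237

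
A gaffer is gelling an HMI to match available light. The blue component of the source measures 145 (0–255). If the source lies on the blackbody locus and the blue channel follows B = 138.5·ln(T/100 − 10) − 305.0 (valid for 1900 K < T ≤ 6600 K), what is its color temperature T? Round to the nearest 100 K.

ln(t − 10) = (145 + 305.0) / 138.5 = 3.2491.
t − 10 = e^3.2491 = 25.767, so t = 35.767.
T = 100·t = 3577 K → 3600 K to the nearest 100 K.

3600 K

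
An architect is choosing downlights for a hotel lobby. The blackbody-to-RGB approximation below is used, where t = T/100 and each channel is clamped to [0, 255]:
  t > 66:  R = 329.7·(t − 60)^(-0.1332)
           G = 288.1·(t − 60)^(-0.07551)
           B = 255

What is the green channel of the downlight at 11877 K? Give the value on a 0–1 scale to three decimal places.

0.831

t = 11877/100 = 118.77; the t > 66 branch applies.
G = 288.1·(118.77 − 60)^(-0.07551) = 288.1·58.77^(-0.07551) = 288.1·0.73521 = 211.814.
On a 0–1 scale: 211.814/255 = 0.8306 → 0.831.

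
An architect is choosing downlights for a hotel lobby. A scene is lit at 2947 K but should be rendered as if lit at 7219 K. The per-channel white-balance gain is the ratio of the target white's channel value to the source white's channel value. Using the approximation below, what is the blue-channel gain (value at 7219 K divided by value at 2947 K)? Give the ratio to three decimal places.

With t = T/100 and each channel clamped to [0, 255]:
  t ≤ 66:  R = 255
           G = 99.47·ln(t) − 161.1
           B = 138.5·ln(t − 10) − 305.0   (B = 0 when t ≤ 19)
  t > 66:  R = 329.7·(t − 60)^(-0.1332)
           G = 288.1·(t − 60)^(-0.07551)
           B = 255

At 2947 K (t = 29.47):
  B = 138.5·ln(29.47 − 10) − 305.0 = 138.5·ln 19.47 − 305.0 = 138.5·2.9689 − 305.0 = 106.189.
At 7219 K (t = 72.19):
  B = 255 by definition for t > 66.
Gain = 255.000 / 106.189 = 2.4014 → 2.401.

2.401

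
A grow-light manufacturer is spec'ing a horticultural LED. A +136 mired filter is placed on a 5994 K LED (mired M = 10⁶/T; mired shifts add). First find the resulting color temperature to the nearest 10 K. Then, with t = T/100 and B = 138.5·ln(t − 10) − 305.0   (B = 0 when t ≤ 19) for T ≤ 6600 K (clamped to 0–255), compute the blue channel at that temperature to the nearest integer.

M_in = 10⁶/5994 = 166.83; M_out = 166.83 + (+136) = 302.83.
T_out = 10⁶/302.83 = 3302.1 K → 3300 K; t = 33.
B = 138.5·ln(33 − 10) − 305.0 = 138.5·ln 23 − 305.0 = 138.5·3.1355 − 305.0 = 129.266.
Rounded: 129.

129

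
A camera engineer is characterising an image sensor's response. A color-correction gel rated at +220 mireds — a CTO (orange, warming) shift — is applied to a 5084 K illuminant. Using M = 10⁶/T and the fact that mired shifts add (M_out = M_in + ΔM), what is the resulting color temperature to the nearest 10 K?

2400 K

M_in = 10⁶/5084 = 196.70 mireds.
M_out = 196.70 + (+220) = 416.70 mireds.
T_out = 10⁶/416.70 = 2399.8 K → 2400 K.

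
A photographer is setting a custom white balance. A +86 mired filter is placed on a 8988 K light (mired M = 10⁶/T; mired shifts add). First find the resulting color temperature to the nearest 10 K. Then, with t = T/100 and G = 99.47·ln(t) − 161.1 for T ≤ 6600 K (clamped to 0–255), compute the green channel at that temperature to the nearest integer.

M_in = 10⁶/8988 = 111.26; M_out = 111.26 + (+86) = 197.26.
T_out = 10⁶/197.26 = 5069.5 K → 5070 K; t = 50.7.
G = 99.47·ln 50.7 − 161.1 = 99.47·3.9259 − 161.1 = 229.412.
Rounded: 229.

229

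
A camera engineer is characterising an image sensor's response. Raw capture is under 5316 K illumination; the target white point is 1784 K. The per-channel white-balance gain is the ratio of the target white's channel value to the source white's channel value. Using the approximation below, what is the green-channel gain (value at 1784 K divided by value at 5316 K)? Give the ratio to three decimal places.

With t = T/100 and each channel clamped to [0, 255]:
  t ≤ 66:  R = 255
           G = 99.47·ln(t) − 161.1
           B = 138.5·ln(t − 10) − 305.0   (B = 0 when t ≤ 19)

At 5316 K (t = 53.16):
  G = 99.47·ln 53.16 − 161.1 = 99.47·3.9733 − 161.1 = 234.125.
At 1784 K (t = 17.84):
  G = 99.47·ln 17.84 − 161.1 = 99.47·2.8814 − 161.1 = 125.517.
Gain = 125.517 / 234.125 = 0.5361 → 0.536.

0.536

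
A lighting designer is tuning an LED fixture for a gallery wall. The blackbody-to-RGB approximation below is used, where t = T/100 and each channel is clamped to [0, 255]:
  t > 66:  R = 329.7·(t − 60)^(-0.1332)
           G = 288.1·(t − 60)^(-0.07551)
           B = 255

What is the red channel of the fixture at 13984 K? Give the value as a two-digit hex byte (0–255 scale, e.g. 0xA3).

t = 13984/100 = 139.84; the t > 66 branch applies.
R = 329.7·(139.84 − 60)^(-0.1332) = 329.7·79.84^(-0.1332) = 329.7·0.55799 = 183.968.
Rounded: 184; in hex, 0xB8.

0xB8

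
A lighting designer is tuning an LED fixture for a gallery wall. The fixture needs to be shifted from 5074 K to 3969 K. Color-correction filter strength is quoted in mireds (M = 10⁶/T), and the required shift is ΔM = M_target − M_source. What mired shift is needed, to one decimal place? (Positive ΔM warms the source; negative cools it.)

M_source = 10⁶/5074 = 197.083; M_target = 10⁶/3969 = 251.953.
ΔM = 251.953 − 197.083 = 54.869 → +54.9 mireds, a warming shift.

+54.9 mireds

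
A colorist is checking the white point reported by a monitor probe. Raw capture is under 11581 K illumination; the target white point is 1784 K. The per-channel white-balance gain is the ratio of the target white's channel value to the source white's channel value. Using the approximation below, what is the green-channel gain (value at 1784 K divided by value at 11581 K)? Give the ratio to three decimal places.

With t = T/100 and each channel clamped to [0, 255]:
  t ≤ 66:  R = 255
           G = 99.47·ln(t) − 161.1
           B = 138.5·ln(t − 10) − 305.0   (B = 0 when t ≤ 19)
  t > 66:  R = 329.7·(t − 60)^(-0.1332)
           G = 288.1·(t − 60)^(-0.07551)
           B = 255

At 11581 K (t = 115.81):
  G = 288.1·(115.81 − 60)^(-0.07551) = 288.1·55.81^(-0.07551) = 288.1·0.73808 = 212.642.
At 1784 K (t = 17.84):
  G = 99.47·ln 17.84 − 161.1 = 99.47·2.8814 − 161.1 = 125.517.
Gain = 125.517 / 212.642 = 0.5903 → 0.590.

0.590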